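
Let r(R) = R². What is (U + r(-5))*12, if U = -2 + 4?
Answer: 324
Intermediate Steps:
U = 2
(U + r(-5))*12 = (2 + (-5)²)*12 = (2 + 25)*12 = 27*12 = 324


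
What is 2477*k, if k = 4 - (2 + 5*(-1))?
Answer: 17339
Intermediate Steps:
k = 7 (k = 4 - (2 - 5) = 4 - 1*(-3) = 4 + 3 = 7)
2477*k = 2477*7 = 17339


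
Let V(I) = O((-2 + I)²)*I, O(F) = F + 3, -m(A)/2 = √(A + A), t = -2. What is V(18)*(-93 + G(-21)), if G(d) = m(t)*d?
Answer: -433566 + 391608*I ≈ -4.3357e+5 + 3.9161e+5*I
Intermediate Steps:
m(A) = -2*√2*√A (m(A) = -2*√(A + A) = -2*√2*√A)
O(F) = 3 + F
G(d) = -4*I*d (G(d) = (-2*√2*√(-2))*d = (-2*√2*I*√2)*d = (-4*I)*d = -4*I*d)
V(I) = I*(3 + (-2 + I)²) (V(I) = (3 + (-2 + I)²)*I = I*(3 + (-2 + I)²))
V(18)*(-93 + G(-21)) = (18*(3 + (-2 + 18)²))*(-93 - 4*I*(-21)) = (18*(3 + 16²))*(-93 + 84*I) = (18*(3 + 256))*(-93 + 84*I) = (18*259)*(-93 + 84*I) = 4662*(-93 + 84*I) = -433566 + 391608*I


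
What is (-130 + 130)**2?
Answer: 0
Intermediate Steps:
(-130 + 130)**2 = 0**2 = 0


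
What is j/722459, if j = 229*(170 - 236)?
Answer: -15114/722459 ≈ -0.020920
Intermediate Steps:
j = -15114 (j = 229*(-66) = -15114)
j/722459 = -15114/722459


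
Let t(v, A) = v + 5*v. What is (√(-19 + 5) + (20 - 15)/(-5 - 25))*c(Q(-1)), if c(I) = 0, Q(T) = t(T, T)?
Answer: 0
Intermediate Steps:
t(v, A) = 6*v
Q(T) = 6*T
(√(-19 + 5) + (20 - 15)/(-5 - 25))*c(Q(-1)) = (√(-19 + 5) + (20 - 15)/(-5 - 25))*0 = (√(-14) + 5/(-30))*0 = (I*√14 + 5*(-1/30))*0 = (I*√14 - ⅙)*0 = (-⅙ + I*√14)*0 = 0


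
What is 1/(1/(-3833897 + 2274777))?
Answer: -1559120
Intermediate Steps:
1/(1/(-3833897 + 2274777)) = 1/(1/(-1559120)) = 1/(-1/1559120) = -1559120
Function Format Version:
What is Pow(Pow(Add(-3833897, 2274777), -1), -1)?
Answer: -1559120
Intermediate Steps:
Pow(Pow(Add(-3833897, 2274777), -1), -1) = Pow(Pow(-1559120, -1), -1) = Pow(Rational(-1, 1559120), -1) = -1559120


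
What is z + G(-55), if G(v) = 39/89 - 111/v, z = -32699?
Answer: -160049581/4895 ≈ -32697.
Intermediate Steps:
G(v) = 39/89 - 111/v (G(v) = 39*(1/89) - 111/v = 39/89 - 111/v)
z + G(-55) = -32699 + (39/89 - 111/(-55)) = -32699 + (39/89 - 111*(-1/55)) = -32699 + (39/89 + 111/55) = -32699 + 12024/4895 = -160049581/4895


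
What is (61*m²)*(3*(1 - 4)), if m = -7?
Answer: -26901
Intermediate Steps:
(61*m²)*(3*(1 - 4)) = (61*(-7)²)*(3*(1 - 4)) = (61*49)*(3*(-3)) = 2989*(-9) = -26901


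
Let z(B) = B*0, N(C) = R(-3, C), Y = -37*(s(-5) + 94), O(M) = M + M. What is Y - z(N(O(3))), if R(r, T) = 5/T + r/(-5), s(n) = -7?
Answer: -3219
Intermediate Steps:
O(M) = 2*M
R(r, T) = 5/T - r/5 (R(r, T) = 5/T + r*(-1/5) = 5/T - r/5)
Y = -3219 (Y = -37*(-7 + 94) = -37*87 = -3219)
N(C) = 3/5 + 5/C (N(C) = 5/C - 1/5*(-3) = 5/C + 3/5 = 3/5 + 5/C)
z(B) = 0
Y - z(N(O(3))) = -3219 - 1*0 = -3219 + 0 = -3219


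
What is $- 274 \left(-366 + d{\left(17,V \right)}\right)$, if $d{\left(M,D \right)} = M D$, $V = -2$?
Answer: $109600$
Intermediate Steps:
$d{\left(M,D \right)} = D M$
$- 274 \left(-366 + d{\left(17,V \right)}\right) = - 274 \left(-366 - 34\right) = \left(-274\right) \left(-400\right) = 109600$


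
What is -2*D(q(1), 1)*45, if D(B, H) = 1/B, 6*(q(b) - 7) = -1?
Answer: -540/41 ≈ -13.171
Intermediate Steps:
q(b) = 41/6 (q(b) = 7 + (⅙)*(-1) = 7 - ⅙ = 41/6)
-2*D(q(1), 1)*45 = -2/41/6*45 = -2*6/41*45 = -12/41*45 = -540/41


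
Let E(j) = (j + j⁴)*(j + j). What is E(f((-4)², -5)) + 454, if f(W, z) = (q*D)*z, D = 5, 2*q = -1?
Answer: 9777889/16 ≈ 6.1112e+5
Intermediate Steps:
q = -½ (q = (½)*(-1) = -½ ≈ -0.50000)
f(W, z) = -5*z/2 (f(W, z) = (-½*5)*z = -5*z/2)
E(j) = 2*j*(j + j⁴) (E(j) = (j + j⁴)*(2*j) = 2*j*(j + j⁴))
E(f((-4)², -5)) + 454 = 2*(-5/2*(-5))²*(1 + (-5/2*(-5))³) + 454 = 2*(25/2)²*(1 + (25/2)³) + 454 = 2*(625/4)*(1 + 15625/8) + 454 = 2*(625/4)*(15633/8) + 454 = 9770625/16 + 454 = 9777889/16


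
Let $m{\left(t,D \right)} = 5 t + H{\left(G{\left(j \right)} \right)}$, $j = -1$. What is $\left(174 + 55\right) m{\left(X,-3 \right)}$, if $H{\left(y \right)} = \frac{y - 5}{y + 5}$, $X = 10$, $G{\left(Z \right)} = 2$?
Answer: $\frac{79463}{7} \approx 11352.0$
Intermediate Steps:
$H{\left(y \right)} = \frac{-5 + y}{5 + y}$
$m{\left(t,D \right)} = - \frac{3}{7} + 5 t$ ($m{\left(t,D \right)} = 5 t + \frac{-5 + 2}{5 + 2} = 5 t + \frac{1}{7} \left(-3\right) = 5 t - \frac{3}{7} = - \frac{3}{7} + 5 t$)
$\left(174 + 55\right) m{\left(X,-3 \right)} = \left(174 + 55\right) \left(- \frac{3}{7} + 5 \cdot 10\right) = 229 \left(- \frac{3}{7} + 50\right) = 229 \cdot \frac{347}{7} = \frac{79463}{7}$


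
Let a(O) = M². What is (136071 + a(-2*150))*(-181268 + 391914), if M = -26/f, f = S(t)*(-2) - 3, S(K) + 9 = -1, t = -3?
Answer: 8283695025970/289 ≈ 2.8663e+10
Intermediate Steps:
S(K) = -10 (S(K) = -9 - 1 = -10)
f = 17 (f = -10*(-2) - 3 = 20 - 3 = 17)
M = -26/17 ≈ -1.5294
a(O) = 676/289 (a(O) = (-26/17)² = 676/289)
(136071 + a(-2*150))*(-181268 + 391914) = (136071 + 676/289)*(-181268 + 391914) = (39325195/289)*210646 = 8283695025970/289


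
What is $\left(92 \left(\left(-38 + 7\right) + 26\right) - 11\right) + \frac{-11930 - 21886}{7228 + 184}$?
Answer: $- \frac{881217}{1853} \approx -475.56$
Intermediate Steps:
$\left(92 \left(\left(-38 + 7\right) + 26\right) - 11\right) + \frac{-11930 - 21886}{7228 + 184} = \left(92 \left(-31 + 26\right) - 11\right) - \frac{33816}{7412} = \left(92 \left(-5\right) - 11\right) - \frac{8454}{1853} = \left(-460 - 11\right) - \frac{8454}{1853} = -471 - \frac{8454}{1853} = - \frac{881217}{1853}$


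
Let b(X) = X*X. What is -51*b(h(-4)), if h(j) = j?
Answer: -816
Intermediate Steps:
b(X) = X²
-51*b(h(-4)) = -51*(-4)² = -51*16 = -816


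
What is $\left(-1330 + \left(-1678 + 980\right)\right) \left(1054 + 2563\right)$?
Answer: $-7335276$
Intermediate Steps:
$\left(-1330 + \left(-1678 + 980\right)\right) \left(1054 + 2563\right) = \left(-1330 - 698\right) 3617 = \left(-2028\right) 3617 = -7335276$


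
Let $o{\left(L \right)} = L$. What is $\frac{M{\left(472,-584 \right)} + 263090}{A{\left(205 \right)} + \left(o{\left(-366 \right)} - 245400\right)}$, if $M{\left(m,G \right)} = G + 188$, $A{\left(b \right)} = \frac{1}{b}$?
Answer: $- \frac{53852270}{50382029} \approx -1.0689$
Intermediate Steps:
$M{\left(m,G \right)} = 188 + G$
$\frac{M{\left(472,-584 \right)} + 263090}{A{\left(205 \right)} + \left(o{\left(-366 \right)} - 245400\right)} = \frac{\left(188 - 584\right) + 263090}{\frac{1}{205} - 245766} = \frac{-396 + 263090}{\frac{1}{205} - 245766} = \frac{262694}{- \frac{50382029}{205}} = 262694 \left(- \frac{205}{50382029}\right) = - \frac{53852270}{50382029}$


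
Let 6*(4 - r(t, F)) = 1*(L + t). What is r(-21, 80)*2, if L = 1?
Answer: 44/3 ≈ 14.667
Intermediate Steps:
r(t, F) = 23/6 - t/6 (r(t, F) = 4 - (1 + t)/6 = 4 + (-1/6 - t/6) = 23/6 - t/6)
r(-21, 80)*2 = (23/6 - 1/6*(-21))*2 = (23/6 + 7/2)*2 = (22/3)*2 = 44/3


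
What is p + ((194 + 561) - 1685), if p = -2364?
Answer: -3294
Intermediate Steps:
p + ((194 + 561) - 1685) = -2364 + ((194 + 561) - 1685) = -2364 + (755 - 1685) = -2364 - 930 = -3294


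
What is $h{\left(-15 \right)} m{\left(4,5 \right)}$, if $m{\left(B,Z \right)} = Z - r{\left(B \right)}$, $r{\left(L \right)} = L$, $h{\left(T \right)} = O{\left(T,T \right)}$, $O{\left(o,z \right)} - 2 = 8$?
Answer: $10$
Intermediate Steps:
$O{\left(o,z \right)} = 10$ ($O{\left(o,z \right)} = 2 + 8 = 10$)
$h{\left(T \right)} = 10$
$m{\left(B,Z \right)} = Z - B$
$h{\left(-15 \right)} m{\left(4,5 \right)} = 10 \left(5 - 4\right) = 10 \cdot 1 = 10$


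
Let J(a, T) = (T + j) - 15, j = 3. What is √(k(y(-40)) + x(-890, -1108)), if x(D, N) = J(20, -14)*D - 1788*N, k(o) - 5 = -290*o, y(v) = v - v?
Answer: √2004249 ≈ 1415.7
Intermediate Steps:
J(a, T) = -12 + T (J(a, T) = (T + 3) - 15 = (3 + T) - 15 = -12 + T)
y(v) = 0
k(o) = 5 - 290*o
x(D, N) = -1788*N - 26*D (x(D, N) = (-12 - 14)*D - 1788*N = -26*D - 1788*N = -1788*N - 26*D)
√(k(y(-40)) + x(-890, -1108)) = √((5 - 290*0) + (-1788*(-1108) - 26*(-890))) = √((5 + 0) + (1981104 + 23140)) = √(5 + 2004244) = √2004249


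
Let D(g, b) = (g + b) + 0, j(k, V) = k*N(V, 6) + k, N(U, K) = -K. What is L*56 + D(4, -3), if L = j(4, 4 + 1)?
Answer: -1119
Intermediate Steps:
j(k, V) = -5*k (j(k, V) = k*(-1*6) + k = k*(-6) + k = -6*k + k = -5*k)
D(g, b) = b + g (D(g, b) = (b + g) + 0 = b + g)
L = -20 (L = -5*4 = -20)
L*56 + D(4, -3) = -20*56 + (-3 + 4) = -1120 + 1 = -1119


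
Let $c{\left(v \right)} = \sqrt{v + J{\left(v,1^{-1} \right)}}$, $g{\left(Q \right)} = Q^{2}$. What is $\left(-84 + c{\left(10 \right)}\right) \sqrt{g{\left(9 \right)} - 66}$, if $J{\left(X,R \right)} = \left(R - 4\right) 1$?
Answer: $\sqrt{15} \left(-84 + \sqrt{7}\right) \approx -315.08$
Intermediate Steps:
$J{\left(X,R \right)} = -4 + R$ ($J{\left(X,R \right)} = \left(-4 + R\right) 1 = -4 + R$)
$c{\left(v \right)} = \sqrt{-3 + v}$ ($c{\left(v \right)} = \sqrt{v - \left(4 - 1^{-1}\right)} = \sqrt{v + \left(-4 + 1\right)} = \sqrt{v - 3} = \sqrt{-3 + v}$)
$\left(-84 + c{\left(10 \right)}\right) \sqrt{g{\left(9 \right)} - 66} = \left(-84 + \sqrt{-3 + 10}\right) \sqrt{9^{2} - 66} = \left(-84 + \sqrt{7}\right) \sqrt{81 - 66} = \left(-84 + \sqrt{7}\right) \sqrt{15} = \sqrt{15} \left(-84 + \sqrt{7}\right)$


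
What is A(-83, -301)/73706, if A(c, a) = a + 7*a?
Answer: -1204/36853 ≈ -0.032670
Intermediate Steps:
A(c, a) = 8*a
A(-83, -301)/73706 = (8*(-301))/73706 = -2408*1/73706 = -1204/36853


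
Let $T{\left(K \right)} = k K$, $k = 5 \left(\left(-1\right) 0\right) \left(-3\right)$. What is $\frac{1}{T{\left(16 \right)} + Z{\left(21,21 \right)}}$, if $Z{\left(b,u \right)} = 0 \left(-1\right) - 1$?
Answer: $-1$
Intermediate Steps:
$k = 0$ ($k = 5 \cdot 0 \left(-3\right) = 0 \left(-3\right) = 0$)
$Z{\left(b,u \right)} = -1$ ($Z{\left(b,u \right)} = 0 - 1 = -1$)
$T{\left(K \right)} = 0$ ($T{\left(K \right)} = 0 K = 0$)
$\frac{1}{T{\left(16 \right)} + Z{\left(21,21 \right)}} = \frac{1}{0 - 1} = \frac{1}{-1} = -1$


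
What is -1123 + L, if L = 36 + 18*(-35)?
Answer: -1717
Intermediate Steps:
L = -594 (L = 36 - 630 = -594)
-1123 + L = -1123 - 594 = -1717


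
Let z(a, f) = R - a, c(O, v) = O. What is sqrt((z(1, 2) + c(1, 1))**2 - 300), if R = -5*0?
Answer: 10*I*sqrt(3) ≈ 17.32*I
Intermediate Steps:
R = 0 (R = -1*0 = 0)
z(a, f) = -a (z(a, f) = 0 - a = -a)
sqrt((z(1, 2) + c(1, 1))**2 - 300) = sqrt((-1*1 + 1)**2 - 300) = sqrt((-1 + 1)**2 - 300) = sqrt(0**2 - 300) = sqrt(0 - 300) = sqrt(-300) = 10*I*sqrt(3)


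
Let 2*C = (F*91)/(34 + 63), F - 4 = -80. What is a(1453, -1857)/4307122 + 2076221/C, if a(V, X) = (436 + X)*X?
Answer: -30979177792796/531929567 ≈ -58239.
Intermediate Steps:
F = -76 (F = 4 - 80 = -76)
a(V, X) = X*(436 + X)
C = -3458/97 (C = ((-76*91)/(34 + 63))/2 = (-6916/97)/2 = (-6916*1/97)/2 = (1/2)*(-6916/97) = -3458/97 ≈ -35.649)
a(1453, -1857)/4307122 + 2076221/C = -1857*(436 - 1857)/4307122 + 2076221/(-3458/97) = -1857*(-1421)*(1/4307122) + 2076221*(-97/3458) = 2638797*(1/4307122) - 28770491/494 = 2638797/4307122 - 28770491/494 = -30979177792796/531929567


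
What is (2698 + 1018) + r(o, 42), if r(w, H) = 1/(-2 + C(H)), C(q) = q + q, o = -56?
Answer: 304713/82 ≈ 3716.0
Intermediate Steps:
C(q) = 2*q
r(w, H) = 1/(-2 + 2*H)
(2698 + 1018) + r(o, 42) = (2698 + 1018) + 1/(2*(-1 + 42)) = 3716 + (1/2)/41 = 3716 + (1/2)*(1/41) = 3716 + 1/82 = 304713/82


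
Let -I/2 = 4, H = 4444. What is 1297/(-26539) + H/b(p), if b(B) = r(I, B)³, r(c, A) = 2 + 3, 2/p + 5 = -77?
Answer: 117777191/3317375 ≈ 35.503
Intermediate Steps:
I = -8 (I = -2*4 = -8)
p = -1/41 (p = 2/(-5 - 77) = 2/(-82) = 2*(-1/82) = -1/41 ≈ -0.024390)
r(c, A) = 5
b(B) = 125 (b(B) = 5³ = 125)
1297/(-26539) + H/b(p) = 1297/(-26539) + 4444/125 = 1297*(-1/26539) + 4444*(1/125) = -1297/26539 + 4444/125 = 117777191/3317375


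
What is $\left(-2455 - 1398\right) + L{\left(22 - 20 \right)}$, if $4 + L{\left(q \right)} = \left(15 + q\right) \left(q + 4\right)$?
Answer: $-3755$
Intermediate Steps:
$L{\left(q \right)} = -4 + \left(4 + q\right) \left(15 + q\right)$ ($L{\left(q \right)} = -4 + \left(15 + q\right) \left(q + 4\right) = -4 + \left(15 + q\right) \left(4 + q\right) = -4 + \left(4 + q\right) \left(15 + q\right)$)
$\left(-2455 - 1398\right) + L{\left(22 - 20 \right)} = \left(-2455 - 1398\right) + \left(56 + \left(22 - 20\right)^{2} + 19 \left(22 - 20\right)\right) = -3853 + \left(56 + 2^{2} + 19 \cdot 2\right) = -3853 + \left(56 + 4 + 38\right) = -3853 + 98 = -3755$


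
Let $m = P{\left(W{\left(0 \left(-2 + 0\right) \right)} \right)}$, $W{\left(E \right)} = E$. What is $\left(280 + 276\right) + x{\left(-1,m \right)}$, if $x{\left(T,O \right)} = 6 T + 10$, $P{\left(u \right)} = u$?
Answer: $560$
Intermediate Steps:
$m = 0$ ($m = 0 \left(-2 + 0\right) = 0 \left(-2\right) = 0$)
$x{\left(T,O \right)} = 10 + 6 T$
$\left(280 + 276\right) + x{\left(-1,m \right)} = \left(280 + 276\right) + \left(10 + 6 \left(-1\right)\right) = 556 + \left(10 - 6\right) = 556 + 4 = 560$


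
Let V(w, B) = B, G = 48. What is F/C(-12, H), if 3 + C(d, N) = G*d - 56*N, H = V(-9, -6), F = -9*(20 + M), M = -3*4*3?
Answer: -16/27 ≈ -0.59259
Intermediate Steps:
M = -36 (M = -12*3 = -36)
F = 144 (F = -9*(20 - 36) = -9*(-16) = 144)
H = -6
C(d, N) = -3 - 56*N + 48*d (C(d, N) = -3 + (48*d - 56*N) = -3 + (-56*N + 48*d) = -3 - 56*N + 48*d)
F/C(-12, H) = 144/(-3 - 56*(-6) + 48*(-12)) = 144/(-3 + 336 - 576) = 144/(-243) = 144*(-1/243) = -16/27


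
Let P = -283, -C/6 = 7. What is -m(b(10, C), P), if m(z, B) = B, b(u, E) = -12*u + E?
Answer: 283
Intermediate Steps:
C = -42 (C = -6*7 = -42)
b(u, E) = E - 12*u
-m(b(10, C), P) = -1*(-283) = 283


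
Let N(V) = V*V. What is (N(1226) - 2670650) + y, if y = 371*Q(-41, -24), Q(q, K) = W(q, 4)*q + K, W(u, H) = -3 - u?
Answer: -1754496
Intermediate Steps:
N(V) = V²
Q(q, K) = K + q*(-3 - q) (Q(q, K) = (-3 - q)*q + K = q*(-3 - q) + K = K + q*(-3 - q))
y = -586922 (y = 371*(-24 - 1*(-41)*(3 - 41)) = 371*(-24 - 1*(-41)*(-38)) = 371*(-24 - 1558) = 371*(-1582) = -586922)
(N(1226) - 2670650) + y = (1226² - 2670650) - 586922 = (1503076 - 2670650) - 586922 = -1167574 - 586922 = -1754496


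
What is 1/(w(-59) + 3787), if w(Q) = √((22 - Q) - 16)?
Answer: 3787/14341304 - √65/14341304 ≈ 0.00026350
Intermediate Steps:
w(Q) = √(6 - Q)
1/(w(-59) + 3787) = 1/(√(6 - 1*(-59)) + 3787) = 1/(√(6 + 59) + 3787) = 1/(√65 + 3787) = 1/(3787 + √65)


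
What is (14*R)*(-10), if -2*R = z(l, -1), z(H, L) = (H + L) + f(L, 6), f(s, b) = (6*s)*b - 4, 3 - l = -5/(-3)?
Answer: -8330/3 ≈ -2776.7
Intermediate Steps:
l = 4/3 (l = 3 - (-5)/(-3) = 3 - (-5)*(-1)/3 = 3 - 1*5/3 = 3 - 5/3 = 4/3 ≈ 1.3333)
f(s, b) = -4 + 6*b*s (f(s, b) = 6*b*s - 4 = -4 + 6*b*s)
z(H, L) = -4 + H + 37*L (z(H, L) = (H + L) + (-4 + 6*6*L) = (H + L) + (-4 + 36*L) = -4 + H + 37*L)
R = 119/6 (R = -(-4 + 4/3 + 37*(-1))/2 = -(-4 + 4/3 - 37)/2 = -½*(-119/3) = 119/6 ≈ 19.833)
(14*R)*(-10) = (14*(119/6))*(-10) = (833/3)*(-10) = -8330/3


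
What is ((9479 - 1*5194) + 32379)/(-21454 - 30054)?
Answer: -9166/12877 ≈ -0.71181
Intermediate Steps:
((9479 - 1*5194) + 32379)/(-21454 - 30054) = ((9479 - 5194) + 32379)/(-51508) = (4285 + 32379)*(-1/51508) = 36664*(-1/51508) = -9166/12877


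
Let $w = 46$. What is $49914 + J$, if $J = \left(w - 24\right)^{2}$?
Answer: $50398$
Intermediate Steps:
$J = 484$ ($J = \left(46 - 24\right)^{2} = 22^{2} = 484$)
$49914 + J = 49914 + 484 = 50398$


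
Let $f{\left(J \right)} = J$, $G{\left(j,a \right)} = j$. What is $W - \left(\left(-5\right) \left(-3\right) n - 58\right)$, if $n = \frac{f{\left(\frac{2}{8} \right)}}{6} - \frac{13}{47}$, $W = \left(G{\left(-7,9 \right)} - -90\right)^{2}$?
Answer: $\frac{2613397}{376} \approx 6950.5$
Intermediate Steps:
$W = 6889$ ($W = \left(-7 - -90\right)^{2} = \left(-7 + 90\right)^{2} = 83^{2} = 6889$)
$n = - \frac{265}{1128}$ ($n = \frac{2 \cdot \frac{1}{8}}{6} - \frac{13}{47} = 2 \cdot \frac{1}{8} \cdot \frac{1}{6} - \frac{13}{47} = \frac{1}{4} \cdot \frac{1}{6} - \frac{13}{47} = \frac{1}{24} - \frac{13}{47} = - \frac{265}{1128} \approx -0.23493$)
$W - \left(\left(-5\right) \left(-3\right) n - 58\right) = 6889 - \left(\left(-5\right) \left(-3\right) \left(- \frac{265}{1128}\right) - 58\right) = 6889 - \left(15 \left(- \frac{265}{1128}\right) - 58\right) = 6889 - \left(- \frac{1325}{376} - 58\right) = 6889 - - \frac{23133}{376} = 6889 + \frac{23133}{376} = \frac{2613397}{376}$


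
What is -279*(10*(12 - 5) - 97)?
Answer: 7533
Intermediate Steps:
-279*(10*(12 - 5) - 97) = -279*(10*7 - 97) = -279*(70 - 97) = -279*(-27) = 7533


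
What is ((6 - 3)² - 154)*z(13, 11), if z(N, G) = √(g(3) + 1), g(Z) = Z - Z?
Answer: -145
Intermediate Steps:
g(Z) = 0
z(N, G) = 1 (z(N, G) = √(0 + 1) = √1 = 1)
((6 - 3)² - 154)*z(13, 11) = ((6 - 3)² - 154)*1 = (3² - 154)*1 = (9 - 154)*1 = -145*1 = -145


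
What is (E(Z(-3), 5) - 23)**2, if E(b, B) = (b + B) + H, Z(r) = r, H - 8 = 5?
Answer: 64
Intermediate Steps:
H = 13 (H = 8 + 5 = 13)
E(b, B) = 13 + B + b (E(b, B) = (b + B) + 13 = (B + b) + 13 = 13 + B + b)
(E(Z(-3), 5) - 23)**2 = ((13 + 5 - 3) - 23)**2 = (15 - 23)**2 = (-8)**2 = 64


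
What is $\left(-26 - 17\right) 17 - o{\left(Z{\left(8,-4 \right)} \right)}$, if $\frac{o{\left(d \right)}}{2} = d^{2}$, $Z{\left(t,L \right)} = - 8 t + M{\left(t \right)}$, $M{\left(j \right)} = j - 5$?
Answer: $-8173$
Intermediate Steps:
$M{\left(j \right)} = -5 + j$ ($M{\left(j \right)} = j - 5 = -5 + j$)
$Z{\left(t,L \right)} = -5 - 7 t$ ($Z{\left(t,L \right)} = - 8 t + \left(-5 + t\right) = -5 - 7 t$)
$o{\left(d \right)} = 2 d^{2}$
$\left(-26 - 17\right) 17 - o{\left(Z{\left(8,-4 \right)} \right)} = \left(-26 - 17\right) 17 - 2 \left(-5 - 56\right)^{2} = \left(-43\right) 17 - 2 \left(-5 - 56\right)^{2} = -731 - 2 \left(-61\right)^{2} = -731 - 2 \cdot 3721 = -731 - 7442 = -8173$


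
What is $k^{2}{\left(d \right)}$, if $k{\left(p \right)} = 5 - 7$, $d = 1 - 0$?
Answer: $4$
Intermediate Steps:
$d = 1$ ($d = 1 + 0 = 1$)
$k{\left(p \right)} = -2$
$k^{2}{\left(d \right)} = \left(-2\right)^{2} = 4$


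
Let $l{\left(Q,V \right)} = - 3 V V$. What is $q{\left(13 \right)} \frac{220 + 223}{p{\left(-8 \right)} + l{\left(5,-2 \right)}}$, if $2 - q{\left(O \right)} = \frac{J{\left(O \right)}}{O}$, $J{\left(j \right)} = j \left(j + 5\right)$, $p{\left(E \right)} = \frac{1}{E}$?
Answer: $\frac{56704}{97} \approx 584.58$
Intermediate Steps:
$l{\left(Q,V \right)} = - 3 V^{2}$
$J{\left(j \right)} = j \left(5 + j\right)$
$q{\left(O \right)} = -3 - O$ ($q{\left(O \right)} = 2 - \frac{O \left(5 + O\right)}{O} = 2 - \left(5 + O\right) = -3 - O$)
$q{\left(13 \right)} \frac{220 + 223}{p{\left(-8 \right)} + l{\left(5,-2 \right)}} = \left(-3 - 13\right) \frac{220 + 223}{\frac{1}{-8} - 3 \left(-2\right)^{2}} = \left(-3 - 13\right) \frac{443}{- \frac{1}{8} - 12} = - 16 \frac{443}{- \frac{1}{8} - 12} = - 16 \frac{443}{- \frac{97}{8}} = - 16 \cdot 443 \left(- \frac{8}{97}\right) = \left(-16\right) \left(- \frac{3544}{97}\right) = \frac{56704}{97}$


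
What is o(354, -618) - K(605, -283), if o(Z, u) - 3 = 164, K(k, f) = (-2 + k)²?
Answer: -363442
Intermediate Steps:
o(Z, u) = 167 (o(Z, u) = 3 + 164 = 167)
o(354, -618) - K(605, -283) = 167 - (-2 + 605)² = 167 - 1*603² = 167 - 1*363609 = 167 - 363609 = -363442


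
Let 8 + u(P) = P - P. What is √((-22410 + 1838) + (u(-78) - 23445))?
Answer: 5*I*√1761 ≈ 209.82*I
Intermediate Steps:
u(P) = -8 (u(P) = -8 + (P - P) = -8 + 0 = -8)
√((-22410 + 1838) + (u(-78) - 23445)) = √((-22410 + 1838) + (-8 - 23445)) = √(-20572 - 23453) = √(-44025) = 5*I*√1761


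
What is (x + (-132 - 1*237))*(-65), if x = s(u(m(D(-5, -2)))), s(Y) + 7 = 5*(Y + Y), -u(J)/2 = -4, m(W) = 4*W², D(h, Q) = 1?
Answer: 19240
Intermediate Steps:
u(J) = 8 (u(J) = -2*(-4) = 8)
s(Y) = -7 + 10*Y (s(Y) = -7 + 5*(Y + Y) = -7 + 5*(2*Y) = -7 + 10*Y)
x = 73 (x = -7 + 10*8 = -7 + 80 = 73)
(x + (-132 - 1*237))*(-65) = (73 + (-132 - 1*237))*(-65) = (73 + (-132 - 237))*(-65) = (73 - 369)*(-65) = -296*(-65) = 19240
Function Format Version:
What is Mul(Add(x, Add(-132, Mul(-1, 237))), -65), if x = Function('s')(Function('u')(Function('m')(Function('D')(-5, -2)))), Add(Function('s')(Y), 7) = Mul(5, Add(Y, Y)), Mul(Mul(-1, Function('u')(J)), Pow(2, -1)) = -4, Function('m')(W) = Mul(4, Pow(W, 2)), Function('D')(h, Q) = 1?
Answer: 19240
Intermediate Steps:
Function('u')(J) = 8 (Function('u')(J) = Mul(-2, -4) = 8)
Function('s')(Y) = Add(-7, Mul(10, Y)) (Function('s')(Y) = Add(-7, Mul(5, Add(Y, Y))) = Add(-7, Mul(5, Mul(2, Y))) = Add(-7, Mul(10, Y)))
x = 73 (x = Add(-7, Mul(10, 8)) = Add(-7, 80) = 73)
Mul(Add(x, Add(-132, Mul(-1, 237))), -65) = Mul(Add(73, Add(-132, Mul(-1, 237))), -65) = Mul(Add(73, Add(-132, -237)), -65) = Mul(Add(73, -369), -65) = Mul(-296, -65) = 19240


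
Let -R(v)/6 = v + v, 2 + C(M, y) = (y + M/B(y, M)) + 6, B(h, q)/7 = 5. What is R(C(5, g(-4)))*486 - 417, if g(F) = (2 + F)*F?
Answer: -498639/7 ≈ -71234.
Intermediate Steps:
B(h, q) = 35 (B(h, q) = 7*5 = 35)
g(F) = F*(2 + F)
C(M, y) = 4 + y + M/35 (C(M, y) = -2 + ((y + M/35) + 6) = -2 + (6 + y + M/35) = 4 + y + M/35)
R(v) = -12*v (R(v) = -6*(v + v) = -12*v)
R(C(5, g(-4)))*486 - 417 = -12*(4 - 4*(2 - 4) + (1/35)*5)*486 - 417 = -12*(4 - 4*(-2) + 1/7)*486 - 417 = -12*(4 + 8 + 1/7)*486 - 417 = -12*85/7*486 - 417 = -1020/7*486 - 417 = -495720/7 - 417 = -498639/7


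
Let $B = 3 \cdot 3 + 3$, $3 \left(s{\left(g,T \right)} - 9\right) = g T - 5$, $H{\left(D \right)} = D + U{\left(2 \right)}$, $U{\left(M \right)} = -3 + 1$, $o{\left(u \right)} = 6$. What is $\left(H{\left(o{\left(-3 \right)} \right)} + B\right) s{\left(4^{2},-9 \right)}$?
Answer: $- \frac{1952}{3} \approx -650.67$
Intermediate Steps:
$U{\left(M \right)} = -2$
$H{\left(D \right)} = -2 + D$ ($H{\left(D \right)} = D - 2 = -2 + D$)
$s{\left(g,T \right)} = \frac{22}{3} + \frac{T g}{3}$ ($s{\left(g,T \right)} = 9 + \frac{g T - 5}{3} = 9 + \frac{T g - 5}{3} = 9 + \frac{-5 + T g}{3} = 9 + \left(- \frac{5}{3} + \frac{T g}{3}\right) = \frac{22}{3} + \frac{T g}{3}$)
$B = 12$ ($B = 9 + 3 = 12$)
$\left(H{\left(o{\left(-3 \right)} \right)} + B\right) s{\left(4^{2},-9 \right)} = \left(\left(-2 + 6\right) + 12\right) \left(\frac{22}{3} + \frac{1}{3} \left(-9\right) 4^{2}\right) = \left(4 + 12\right) \left(\frac{22}{3} + \frac{1}{3} \left(-9\right) 16\right) = 16 \left(\frac{22}{3} - 48\right) = 16 \left(- \frac{122}{3}\right) = - \frac{1952}{3}$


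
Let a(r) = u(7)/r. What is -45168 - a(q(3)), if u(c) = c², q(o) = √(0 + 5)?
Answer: -45168 - 49*√5/5 ≈ -45190.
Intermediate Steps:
q(o) = √5
a(r) = 49/r (a(r) = 7²/r = 49/r)
-45168 - a(q(3)) = -45168 - 49/(√5) = -45168 - 49*√5/5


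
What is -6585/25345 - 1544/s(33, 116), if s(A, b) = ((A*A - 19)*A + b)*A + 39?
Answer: -1547527285/5926152693 ≈ -0.26114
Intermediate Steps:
s(A, b) = 39 + A*(b + A*(-19 + A²)) (s(A, b) = ((A² - 19)*A + b)*A + 39 = ((-19 + A²)*A + b)*A + 39 = (A*(-19 + A²) + b)*A + 39 = (b + A*(-19 + A²))*A + 39 = A*(b + A*(-19 + A²)) + 39 = 39 + A*(b + A*(-19 + A²)))
-6585/25345 - 1544/s(33, 116) = -6585/25345 - 1544/(39 + 33⁴ - 19*33² + 33*116) = -6585*1/25345 - 1544/(39 + 1185921 - 19*1089 + 3828) = -1317/5069 - 1544/(39 + 1185921 - 20691 + 3828) = -1317/5069 - 1544/1169097 = -1547527285/5926152693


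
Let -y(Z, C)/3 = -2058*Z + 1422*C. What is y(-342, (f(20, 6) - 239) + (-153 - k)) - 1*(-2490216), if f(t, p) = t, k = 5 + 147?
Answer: 2614092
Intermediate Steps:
k = 152
y(Z, C) = -4266*C + 6174*Z (y(Z, C) = -3*(-2058*Z + 1422*C) = -4266*C + 6174*Z)
y(-342, (f(20, 6) - 239) + (-153 - k)) - 1*(-2490216) = (-4266*((20 - 239) + (-153 - 1*152)) + 6174*(-342)) - 1*(-2490216) = (-4266*(-219 + (-153 - 152)) - 2111508) + 2490216 = (-4266*(-219 - 305) - 2111508) + 2490216 = (-4266*(-524) - 2111508) + 2490216 = (2235384 - 2111508) + 2490216 = 123876 + 2490216 = 2614092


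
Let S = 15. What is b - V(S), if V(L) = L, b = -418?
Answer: -433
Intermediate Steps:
b - V(S) = -418 - 1*15 = -418 - 15 = -433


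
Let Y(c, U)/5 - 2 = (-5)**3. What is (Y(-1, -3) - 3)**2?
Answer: 381924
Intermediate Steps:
Y(c, U) = -615 (Y(c, U) = 10 + 5*(-5)**3 = 10 + 5*(-125) = 10 - 625 = -615)
(Y(-1, -3) - 3)**2 = (-615 - 3)**2 = (-618)**2 = 381924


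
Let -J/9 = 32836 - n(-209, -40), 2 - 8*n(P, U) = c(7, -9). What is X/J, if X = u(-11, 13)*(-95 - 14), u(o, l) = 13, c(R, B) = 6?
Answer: 2834/591057 ≈ 0.0047948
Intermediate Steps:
n(P, U) = -1/2 (n(P, U) = 1/4 - 1/8*6 = 1/4 - 3/4 = -1/2)
X = -1417 (X = 13*(-95 - 14) = 13*(-109) = -1417)
J = -591057/2 (J = -9*(32836 - 1*(-1/2)) = -9*(32836 + 1/2) = -9*65673/2 = -591057/2 ≈ -2.9553e+5)
X/J = -1417/(-591057/2) = -1417*(-2/591057) = 2834/591057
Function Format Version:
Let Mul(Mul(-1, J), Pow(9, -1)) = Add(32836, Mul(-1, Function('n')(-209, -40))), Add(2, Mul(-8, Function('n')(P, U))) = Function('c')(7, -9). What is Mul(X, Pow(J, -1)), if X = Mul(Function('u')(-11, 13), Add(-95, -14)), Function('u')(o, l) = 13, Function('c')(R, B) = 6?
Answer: Rational(2834, 591057) ≈ 0.0047948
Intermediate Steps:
Function('n')(P, U) = Rational(-1, 2) (Function('n')(P, U) = Add(Rational(1, 4), Mul(Rational(-1, 8), 6)) = Add(Rational(1, 4), Rational(-3, 4)) = Rational(-1, 2))
X = -1417 (X = Mul(13, Add(-95, -14)) = Mul(13, -109) = -1417)
J = Rational(-591057, 2) (J = Mul(-9, Add(32836, Mul(-1, Rational(-1, 2)))) = Mul(-9, Add(32836, Rational(1, 2))) = Mul(-9, Rational(65673, 2)) = Rational(-591057, 2) ≈ -2.9553e+5)
Mul(X, Pow(J, -1)) = Mul(-1417, Pow(Rational(-591057, 2), -1)) = Mul(-1417, Rational(-2, 591057)) = Rational(2834, 591057)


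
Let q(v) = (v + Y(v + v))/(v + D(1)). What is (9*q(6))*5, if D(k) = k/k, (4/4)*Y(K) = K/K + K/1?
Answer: 855/7 ≈ 122.14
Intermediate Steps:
Y(K) = 1 + K (Y(K) = K/K + K/1 = 1 + K*1 = 1 + K)
D(k) = 1
q(v) = (1 + 3*v)/(1 + v) (q(v) = (v + (1 + (v + v)))/(v + 1) = (v + (1 + 2*v))/(1 + v) = (1 + 3*v)/(1 + v))
(9*q(6))*5 = (9*((1 + 3*6)/(1 + 6)))*5 = (9*((1 + 18)/7))*5 = (9*((⅐)*19))*5 = (9*(19/7))*5 = (171/7)*5 = 855/7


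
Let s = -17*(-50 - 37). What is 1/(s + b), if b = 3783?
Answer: 1/5262 ≈ 0.00019004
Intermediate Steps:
s = 1479 (s = -17*(-87) = 1479)
1/(s + b) = 1/(1479 + 3783) = 1/5262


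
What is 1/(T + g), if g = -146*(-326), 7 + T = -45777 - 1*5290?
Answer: -1/3478 ≈ -0.00028752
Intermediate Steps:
T = -51074 (T = -7 + (-45777 - 1*5290) = -7 + (-45777 - 5290) = -7 - 51067 = -51074)
g = 47596
1/(T + g) = 1/(-51074 + 47596) = 1/(-3478) = -1/3478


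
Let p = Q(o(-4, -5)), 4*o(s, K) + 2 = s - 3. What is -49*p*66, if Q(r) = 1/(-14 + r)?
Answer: 12936/65 ≈ 199.02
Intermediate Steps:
o(s, K) = -5/4 + s/4 (o(s, K) = -1/2 + (s - 3)/4 = -1/2 + (-3 + s)/4 = -1/2 + (-3/4 + s/4) = -5/4 + s/4)
p = -4/65 (p = 1/(-14 + (-5/4 + (1/4)*(-4))) = 1/(-14 + (-5/4 - 1)) = 1/(-14 - 9/4) = 1/(-65/4) = -4/65 ≈ -0.061538)
-49*p*66 = -49*(-4/65)*66 = (196/65)*66 = 12936/65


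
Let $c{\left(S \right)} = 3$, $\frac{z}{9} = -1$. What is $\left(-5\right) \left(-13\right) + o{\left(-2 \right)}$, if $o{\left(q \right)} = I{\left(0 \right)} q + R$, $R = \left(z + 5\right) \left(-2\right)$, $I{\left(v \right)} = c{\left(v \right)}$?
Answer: $67$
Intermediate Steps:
$z = -9$ ($z = 9 \left(-1\right) = -9$)
$I{\left(v \right)} = 3$
$R = 8$ ($R = \left(-9 + 5\right) \left(-2\right) = \left(-4\right) \left(-2\right) = 8$)
$o{\left(q \right)} = 8 + 3 q$ ($o{\left(q \right)} = 3 q + 8 = 8 + 3 q$)
$\left(-5\right) \left(-13\right) + o{\left(-2 \right)} = \left(-5\right) \left(-13\right) + \left(8 + 3 \left(-2\right)\right) = 65 + \left(8 - 6\right) = 65 + 2 = 67$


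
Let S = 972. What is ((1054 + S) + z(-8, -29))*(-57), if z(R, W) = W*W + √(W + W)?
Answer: -163419 - 57*I*√58 ≈ -1.6342e+5 - 434.1*I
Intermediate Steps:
z(R, W) = W² + √2*√W (z(R, W) = W² + √(2*W) = W² + √2*√W)
((1054 + S) + z(-8, -29))*(-57) = ((1054 + 972) + ((-29)² + √2*√(-29)))*(-57) = (2026 + (841 + √2*(I*√29)))*(-57) = (2026 + (841 + I*√58))*(-57) = (2867 + I*√58)*(-57) = -163419 - 57*I*√58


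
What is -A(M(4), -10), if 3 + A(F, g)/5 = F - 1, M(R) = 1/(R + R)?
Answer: 155/8 ≈ 19.375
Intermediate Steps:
M(R) = 1/(2*R)
A(F, g) = -20 + 5*F (A(F, g) = -15 + 5*(F - 1) = -15 + 5*(-1 + F) = -15 + (-5 + 5*F) = -20 + 5*F)
-A(M(4), -10) = -(-20 + 5*((1/2)/4)) = -(-20 + 5*((1/2)*(1/4))) = -(-20 + 5*(1/8)) = -(-20 + 5/8) = -1*(-155/8) = 155/8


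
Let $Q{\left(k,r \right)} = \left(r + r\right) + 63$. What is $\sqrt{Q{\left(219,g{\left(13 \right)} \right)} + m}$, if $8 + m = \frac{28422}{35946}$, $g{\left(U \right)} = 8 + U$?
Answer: $\frac{2 \sqrt{97497534}}{1997} \approx 9.8889$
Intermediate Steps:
$Q{\left(k,r \right)} = 63 + 2 r$ ($Q{\left(k,r \right)} = 2 r + 63 = 63 + 2 r$)
$m = - \frac{14397}{1997}$ ($m = -8 + \frac{28422}{35946} = -8 + 28422 \cdot \frac{1}{35946} = -8 + \frac{1579}{1997} = - \frac{14397}{1997} \approx -7.2093$)
$\sqrt{Q{\left(219,g{\left(13 \right)} \right)} + m} = \sqrt{\left(63 + 2 \left(8 + 13\right)\right) - \frac{14397}{1997}} = \sqrt{\left(63 + 2 \cdot 21\right) - \frac{14397}{1997}} = \sqrt{\left(63 + 42\right) - \frac{14397}{1997}} = \sqrt{105 - \frac{14397}{1997}} = \sqrt{\frac{195288}{1997}} = \frac{2 \sqrt{97497534}}{1997}$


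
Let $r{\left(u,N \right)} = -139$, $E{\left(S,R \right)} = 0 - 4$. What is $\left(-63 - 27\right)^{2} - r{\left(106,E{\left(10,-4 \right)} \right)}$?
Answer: $8239$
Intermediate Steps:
$E{\left(S,R \right)} = -4$ ($E{\left(S,R \right)} = 0 - 4 = -4$)
$\left(-63 - 27\right)^{2} - r{\left(106,E{\left(10,-4 \right)} \right)} = \left(-63 - 27\right)^{2} - -139 = \left(-90\right)^{2} + 139 = 8100 + 139 = 8239$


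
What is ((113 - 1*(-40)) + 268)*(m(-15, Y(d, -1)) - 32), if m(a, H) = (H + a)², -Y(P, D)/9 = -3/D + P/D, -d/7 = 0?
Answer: 729172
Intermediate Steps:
d = 0 (d = -7*0 = 0)
Y(P, D) = 27/D - 9*P/D (Y(P, D) = -9*(-3/D + P/D) = 27/D - 9*P/D)
((113 - 1*(-40)) + 268)*(m(-15, Y(d, -1)) - 32) = ((113 - 1*(-40)) + 268)*((9*(3 - 1*0)/(-1) - 15)² - 32) = ((113 + 40) + 268)*((9*(-1)*(3 + 0) - 15)² - 32) = (153 + 268)*((9*(-1)*3 - 15)² - 32) = 421*((-27 - 15)² - 32) = 421*((-42)² - 32) = 421*(1764 - 32) = 421*1732 = 729172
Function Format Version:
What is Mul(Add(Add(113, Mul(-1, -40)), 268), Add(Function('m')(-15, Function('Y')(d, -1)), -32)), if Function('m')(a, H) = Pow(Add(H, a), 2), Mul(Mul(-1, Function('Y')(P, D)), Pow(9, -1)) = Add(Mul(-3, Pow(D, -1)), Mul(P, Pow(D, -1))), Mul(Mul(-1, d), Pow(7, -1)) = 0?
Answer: 729172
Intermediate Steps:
d = 0 (d = Mul(-7, 0) = 0)
Function('Y')(P, D) = Add(Mul(27, Pow(D, -1)), Mul(-9, P, Pow(D, -1))) (Function('Y')(P, D) = Mul(-9, Add(Mul(-3, Pow(D, -1)), Mul(P, Pow(D, -1)))) = Add(Mul(27, Pow(D, -1)), Mul(-9, P, Pow(D, -1))))
Mul(Add(Add(113, Mul(-1, -40)), 268), Add(Function('m')(-15, Function('Y')(d, -1)), -32)) = Mul(Add(Add(113, Mul(-1, -40)), 268), Add(Pow(Add(Mul(9, Pow(-1, -1), Add(3, Mul(-1, 0))), -15), 2), -32)) = Mul(Add(Add(113, 40), 268), Add(Pow(Add(Mul(9, -1, Add(3, 0)), -15), 2), -32)) = Mul(Add(153, 268), Add(Pow(Add(Mul(9, -1, 3), -15), 2), -32)) = Mul(421, Add(Pow(Add(-27, -15), 2), -32)) = Mul(421, Add(Pow(-42, 2), -32)) = Mul(421, Add(1764, -32)) = Mul(421, 1732) = 729172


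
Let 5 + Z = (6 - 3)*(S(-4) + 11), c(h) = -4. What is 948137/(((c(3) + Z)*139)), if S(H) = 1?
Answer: 948137/3753 ≈ 252.63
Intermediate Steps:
Z = 31 (Z = -5 + (6 - 3)*(1 + 11) = -5 + 3*12 = -5 + 36 = 31)
948137/(((c(3) + Z)*139)) = 948137/(((-4 + 31)*139)) = 948137/((27*139)) = 948137/3753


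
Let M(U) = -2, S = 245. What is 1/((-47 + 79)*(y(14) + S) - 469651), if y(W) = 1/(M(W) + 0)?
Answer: -1/461827 ≈ -2.1653e-6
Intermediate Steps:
y(W) = -1/2 (y(W) = 1/(-2 + 0) = 1/(-2) = -1/2)
1/((-47 + 79)*(y(14) + S) - 469651) = 1/((-47 + 79)*(-1/2 + 245) - 469651) = 1/(32*(489/2) - 469651) = 1/(7824 - 469651) = 1/(-461827) = -1/461827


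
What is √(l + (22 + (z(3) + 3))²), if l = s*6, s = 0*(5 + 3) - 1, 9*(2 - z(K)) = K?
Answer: √6346/3 ≈ 26.554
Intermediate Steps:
z(K) = 2 - K/9
s = -1 (s = 0*8 - 1 = 0 - 1 = -1)
l = -6 (l = -1*6 = -6)
√(l + (22 + (z(3) + 3))²) = √(-6 + (22 + ((2 - ⅑*3) + 3))²) = √(-6 + (22 + ((2 - ⅓) + 3))²) = √(-6 + (22 + (5/3 + 3))²) = √(-6 + (22 + 14/3)²) = √(-6 + (80/3)²) = √(-6 + 6400/9) = √(6346/9) = √6346/3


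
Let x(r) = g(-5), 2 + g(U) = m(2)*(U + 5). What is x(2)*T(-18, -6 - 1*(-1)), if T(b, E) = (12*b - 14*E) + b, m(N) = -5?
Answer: 328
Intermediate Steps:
g(U) = -27 - 5*U (g(U) = -2 - 5*(U + 5) = -2 - 5*(5 + U) = -2 + (-25 - 5*U) = -27 - 5*U)
x(r) = -2 (x(r) = -27 - 5*(-5) = -27 + 25 = -2)
T(b, E) = -14*E + 13*b (T(b, E) = (-14*E + 12*b) + b = -14*E + 13*b)
x(2)*T(-18, -6 - 1*(-1)) = -2*(-14*(-6 - 1*(-1)) + 13*(-18)) = -2*(-14*(-6 + 1) - 234) = -2*(-14*(-5) - 234) = -2*(70 - 234) = -2*(-164) = 328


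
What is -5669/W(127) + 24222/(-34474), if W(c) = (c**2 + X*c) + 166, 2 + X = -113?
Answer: -10744013/2648230 ≈ -4.0571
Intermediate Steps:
X = -115 (X = -2 - 113 = -115)
W(c) = 166 + c**2 - 115*c (W(c) = (c**2 - 115*c) + 166 = 166 + c**2 - 115*c)
-5669/W(127) + 24222/(-34474) = -5669/(166 + 127**2 - 115*127) + 24222/(-34474) = -5669/(166 + 16129 - 14605) + 24222*(-1/34474) = -5669/1690 - 1101/1567 = -10744013/2648230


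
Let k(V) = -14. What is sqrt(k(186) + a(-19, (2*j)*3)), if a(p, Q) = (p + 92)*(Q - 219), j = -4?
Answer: I*sqrt(17753) ≈ 133.24*I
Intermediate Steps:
a(p, Q) = (-219 + Q)*(92 + p) (a(p, Q) = (92 + p)*(-219 + Q) = (-219 + Q)*(92 + p))
sqrt(k(186) + a(-19, (2*j)*3)) = sqrt(-14 + (-20148 - 219*(-19) + 92*((2*(-4))*3) + ((2*(-4))*3)*(-19))) = sqrt(-14 + (-20148 + 4161 + 92*(-8*3) - 8*3*(-19))) = sqrt(-14 + (-20148 + 4161 + 92*(-24) - 24*(-19))) = sqrt(-14 + (-20148 + 4161 - 2208 + 456)) = sqrt(-14 - 17739) = sqrt(-17753) = I*sqrt(17753)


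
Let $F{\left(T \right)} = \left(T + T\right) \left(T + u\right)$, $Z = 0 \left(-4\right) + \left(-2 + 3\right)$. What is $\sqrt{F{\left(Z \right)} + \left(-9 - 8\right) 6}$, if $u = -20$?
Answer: $2 i \sqrt{35} \approx 11.832 i$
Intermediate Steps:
$Z = 1$ ($Z = 0 + 1 = 1$)
$F{\left(T \right)} = 2 T \left(-20 + T\right)$ ($F{\left(T \right)} = \left(T + T\right) \left(T - 20\right) = 2 T \left(-20 + T\right)$)
$\sqrt{F{\left(Z \right)} + \left(-9 - 8\right) 6} = \sqrt{2 \cdot 1 \left(-20 + 1\right) + \left(-9 - 8\right) 6} = \sqrt{2 \cdot 1 \left(-19\right) - 102} = \sqrt{-38 - 102} = \sqrt{-140} = 2 i \sqrt{35}$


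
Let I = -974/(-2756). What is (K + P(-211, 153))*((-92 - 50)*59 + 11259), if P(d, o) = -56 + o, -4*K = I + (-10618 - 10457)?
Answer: 85207093287/5512 ≈ 1.5458e+7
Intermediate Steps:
I = 487/1378 (I = -974*(-1/2756) = 487/1378 ≈ 0.35341)
K = 29040863/5512 (K = -(487/1378 + (-10618 - 10457))/4 = -(487/1378 - 21075)/4 = -1/4*(-29040863/1378) = 29040863/5512 ≈ 5268.7)
(K + P(-211, 153))*((-92 - 50)*59 + 11259) = (29040863/5512 + (-56 + 153))*((-92 - 50)*59 + 11259) = (29040863/5512 + 97)*(-142*59 + 11259) = 29575527*(-8378 + 11259)/5512 = (29575527/5512)*2881 = 85207093287/5512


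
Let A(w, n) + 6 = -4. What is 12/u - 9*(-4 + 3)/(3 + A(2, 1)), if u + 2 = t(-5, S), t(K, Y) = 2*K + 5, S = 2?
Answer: -3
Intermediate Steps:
t(K, Y) = 5 + 2*K
A(w, n) = -10 (A(w, n) = -6 - 4 = -10)
u = -7 (u = -2 + (5 + 2*(-5)) = -2 + (5 - 10) = -2 - 5 = -7)
12/u - 9*(-4 + 3)/(3 + A(2, 1)) = 12/(-7) - 9*(-4 + 3)/(3 - 10) = 12*(-⅐) - (-9)/(-7) = -12/7 - (-9)*(-1)/7 = -12/7 - 9*⅐ = -12/7 - 9/7 = -3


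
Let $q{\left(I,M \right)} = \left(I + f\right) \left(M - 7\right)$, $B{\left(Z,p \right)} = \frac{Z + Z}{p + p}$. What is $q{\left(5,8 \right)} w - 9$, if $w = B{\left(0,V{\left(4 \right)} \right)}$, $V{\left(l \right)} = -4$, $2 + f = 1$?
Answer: $-9$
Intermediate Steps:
$f = -1$ ($f = -2 + 1 = -1$)
$B{\left(Z,p \right)} = \frac{Z}{p}$ ($B{\left(Z,p \right)} = \frac{2 Z}{2 p} = 2 Z \frac{1}{2 p} = \frac{Z}{p}$)
$w = 0$ ($w = \frac{0}{-4} = 0 \left(- \frac{1}{4}\right) = 0$)
$q{\left(I,M \right)} = \left(-1 + I\right) \left(-7 + M\right)$ ($q{\left(I,M \right)} = \left(I - 1\right) \left(M - 7\right) = \left(-1 + I\right) \left(-7 + M\right)$)
$q{\left(5,8 \right)} w - 9 = \left(7 - 8 - 35 + 5 \cdot 8\right) 0 - 9 = \left(7 - 8 - 35 + 40\right) 0 - 9 = 4 \cdot 0 - 9 = 0 - 9 = -9$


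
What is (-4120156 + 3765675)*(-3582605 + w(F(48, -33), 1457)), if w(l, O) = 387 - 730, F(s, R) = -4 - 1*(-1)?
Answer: 1270086989988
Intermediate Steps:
F(s, R) = -3 (F(s, R) = -4 + 1 = -3)
w(l, O) = -343
(-4120156 + 3765675)*(-3582605 + w(F(48, -33), 1457)) = (-4120156 + 3765675)*(-3582605 - 343) = -354481*(-3582948) = 1270086989988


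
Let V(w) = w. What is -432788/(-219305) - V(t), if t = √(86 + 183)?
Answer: 432788/219305 - √269 ≈ -14.428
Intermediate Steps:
t = √269 ≈ 16.401
-432788/(-219305) - V(t) = -432788/(-219305) - √269 = -432788*(-1/219305) - √269 = 432788/219305 - √269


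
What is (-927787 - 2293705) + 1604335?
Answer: -1617157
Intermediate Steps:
(-927787 - 2293705) + 1604335 = -3221492 + 1604335 = -1617157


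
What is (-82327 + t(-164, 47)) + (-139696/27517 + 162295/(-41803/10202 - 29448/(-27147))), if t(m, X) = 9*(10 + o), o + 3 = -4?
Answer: -208438254955635482/1530674483051 ≈ -1.3617e+5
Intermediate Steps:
o = -7 (o = -3 - 4 = -7)
t(m, X) = 27 (t(m, X) = 9*(10 - 7) = 9*3 = 27)
(-82327 + t(-164, 47)) + (-139696/27517 + 162295/(-41803/10202 - 29448/(-27147))) = (-82327 + 27) + (-139696/27517 + 162295/(-41803/10202 - 29448/(-27147))) = -82300 + (-139696*1/27517 + 162295/(-41803*1/10202 - 29448*(-1/27147))) = -82300 + (-139696/27517 + 162295/(-41803/10202 + 9816/9049)) = -82300 + (-139696/27517 + 162295/(-278132515/92317898)) = -82300 + (-139696/27517 + 162295*(-92317898/278132515)) = -82300 + (-139696/27517 - 2996546651182/55626503) = -82300 - 82463745000538182/1530674483051 = -208438254955635482/1530674483051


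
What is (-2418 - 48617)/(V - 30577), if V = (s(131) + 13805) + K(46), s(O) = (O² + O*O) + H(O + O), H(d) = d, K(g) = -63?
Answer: -51035/17749 ≈ -2.8754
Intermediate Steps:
s(O) = 2*O + 2*O² (s(O) = (O² + O*O) + (O + O) = (O² + O²) + 2*O = 2*O² + 2*O = 2*O + 2*O²)
V = 48326 (V = (2*131*(1 + 131) + 13805) - 63 = (2*131*132 + 13805) - 63 = (34584 + 13805) - 63 = 48389 - 63 = 48326)
(-2418 - 48617)/(V - 30577) = (-2418 - 48617)/(48326 - 30577) = -51035/17749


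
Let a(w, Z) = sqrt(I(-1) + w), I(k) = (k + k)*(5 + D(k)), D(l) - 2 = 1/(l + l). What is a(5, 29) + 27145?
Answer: 27145 + 2*I*sqrt(2) ≈ 27145.0 + 2.8284*I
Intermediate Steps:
D(l) = 2 + 1/(2*l) (D(l) = 2 + 1/(l + l) = 2 + 1/(2*l))
I(k) = 2*k*(7 + 1/(2*k)) (I(k) = (k + k)*(5 + (2 + 1/(2*k))) = (2*k)*(7 + 1/(2*k)) = 2*k*(7 + 1/(2*k)))
a(w, Z) = sqrt(-13 + w) (a(w, Z) = sqrt((1 + 14*(-1)) + w) = sqrt((1 - 14) + w) = sqrt(-13 + w))
a(5, 29) + 27145 = sqrt(-13 + 5) + 27145 = sqrt(-8) + 27145 = 2*I*sqrt(2) + 27145 = 27145 + 2*I*sqrt(2)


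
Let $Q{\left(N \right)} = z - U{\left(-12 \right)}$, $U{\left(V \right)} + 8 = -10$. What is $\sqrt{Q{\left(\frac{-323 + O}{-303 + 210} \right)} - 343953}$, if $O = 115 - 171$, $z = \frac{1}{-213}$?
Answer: $\frac{2 i \sqrt{3900996807}}{213} \approx 586.46 i$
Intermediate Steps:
$U{\left(V \right)} = -18$ ($U{\left(V \right)} = -8 - 10 = -18$)
$z = - \frac{1}{213} \approx -0.0046948$
$O = -56$ ($O = 115 - 171 = -56$)
$Q{\left(N \right)} = \frac{3833}{213}$ ($Q{\left(N \right)} = - \frac{1}{213} - -18 = - \frac{1}{213} + 18 = \frac{3833}{213}$)
$\sqrt{Q{\left(\frac{-323 + O}{-303 + 210} \right)} - 343953} = \sqrt{\frac{3833}{213} - 343953} = \sqrt{- \frac{73258156}{213}} = \frac{2 i \sqrt{3900996807}}{213}$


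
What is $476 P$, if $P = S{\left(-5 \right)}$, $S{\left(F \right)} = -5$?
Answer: $-2380$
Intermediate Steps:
$P = -5$
$476 P = 476 \left(-5\right) = -2380$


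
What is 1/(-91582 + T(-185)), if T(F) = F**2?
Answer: -1/57357 ≈ -1.7435e-5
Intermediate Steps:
1/(-91582 + T(-185)) = 1/(-91582 + (-185)**2) = 1/(-91582 + 34225) = 1/(-57357) = -1/57357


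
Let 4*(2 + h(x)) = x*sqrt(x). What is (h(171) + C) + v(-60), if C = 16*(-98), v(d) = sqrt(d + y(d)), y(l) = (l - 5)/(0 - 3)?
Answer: -1570 + 513*sqrt(19)/4 + I*sqrt(345)/3 ≈ -1011.0 + 6.1914*I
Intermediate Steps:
h(x) = -2 + x**(3/2)/4 (h(x) = -2 + (x*sqrt(x))/4 = -2 + x**(3/2)/4)
y(l) = 5/3 - l/3 (y(l) = (-5 + l)/(-3) = (-5 + l)*(-1/3) = 5/3 - l/3)
v(d) = sqrt(5/3 + 2*d/3) (v(d) = sqrt(d + (5/3 - d/3)) = sqrt(5/3 + 2*d/3))
C = -1568
(h(171) + C) + v(-60) = ((-2 + 171**(3/2)/4) - 1568) + sqrt(15 + 6*(-60))/3 = ((-2 + (513*sqrt(19))/4) - 1568) + sqrt(15 - 360)/3 = ((-2 + 513*sqrt(19)/4) - 1568) + sqrt(-345)/3 = (-1570 + 513*sqrt(19)/4) + (I*sqrt(345))/3 = (-1570 + 513*sqrt(19)/4) + I*sqrt(345)/3 = -1570 + 513*sqrt(19)/4 + I*sqrt(345)/3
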